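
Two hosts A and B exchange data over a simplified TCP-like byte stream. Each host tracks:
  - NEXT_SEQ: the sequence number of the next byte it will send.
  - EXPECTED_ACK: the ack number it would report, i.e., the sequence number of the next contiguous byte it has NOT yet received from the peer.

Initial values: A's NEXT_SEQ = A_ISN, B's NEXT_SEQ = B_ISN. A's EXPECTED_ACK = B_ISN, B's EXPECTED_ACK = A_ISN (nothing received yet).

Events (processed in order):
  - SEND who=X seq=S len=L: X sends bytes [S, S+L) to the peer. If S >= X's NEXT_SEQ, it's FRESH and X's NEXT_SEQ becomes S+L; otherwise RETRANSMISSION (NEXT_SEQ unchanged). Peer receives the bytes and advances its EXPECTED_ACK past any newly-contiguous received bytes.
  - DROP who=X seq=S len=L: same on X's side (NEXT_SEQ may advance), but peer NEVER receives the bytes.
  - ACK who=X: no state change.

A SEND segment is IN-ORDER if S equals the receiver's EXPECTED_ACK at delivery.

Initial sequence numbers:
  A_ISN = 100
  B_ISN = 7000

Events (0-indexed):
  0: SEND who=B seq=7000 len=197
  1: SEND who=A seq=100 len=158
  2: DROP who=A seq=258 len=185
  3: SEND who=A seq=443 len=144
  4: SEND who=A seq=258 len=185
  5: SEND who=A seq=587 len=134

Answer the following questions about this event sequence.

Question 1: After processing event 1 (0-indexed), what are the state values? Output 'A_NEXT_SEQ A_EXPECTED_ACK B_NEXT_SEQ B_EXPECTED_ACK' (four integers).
After event 0: A_seq=100 A_ack=7197 B_seq=7197 B_ack=100
After event 1: A_seq=258 A_ack=7197 B_seq=7197 B_ack=258

258 7197 7197 258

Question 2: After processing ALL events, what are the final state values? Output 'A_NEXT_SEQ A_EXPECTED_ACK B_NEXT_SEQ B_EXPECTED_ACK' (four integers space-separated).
Answer: 721 7197 7197 721

Derivation:
After event 0: A_seq=100 A_ack=7197 B_seq=7197 B_ack=100
After event 1: A_seq=258 A_ack=7197 B_seq=7197 B_ack=258
After event 2: A_seq=443 A_ack=7197 B_seq=7197 B_ack=258
After event 3: A_seq=587 A_ack=7197 B_seq=7197 B_ack=258
After event 4: A_seq=587 A_ack=7197 B_seq=7197 B_ack=587
After event 5: A_seq=721 A_ack=7197 B_seq=7197 B_ack=721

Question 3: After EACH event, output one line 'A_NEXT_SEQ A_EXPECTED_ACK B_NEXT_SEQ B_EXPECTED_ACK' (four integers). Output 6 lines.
100 7197 7197 100
258 7197 7197 258
443 7197 7197 258
587 7197 7197 258
587 7197 7197 587
721 7197 7197 721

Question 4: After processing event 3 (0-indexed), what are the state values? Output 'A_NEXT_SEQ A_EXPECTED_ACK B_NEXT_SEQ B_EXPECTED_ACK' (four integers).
After event 0: A_seq=100 A_ack=7197 B_seq=7197 B_ack=100
After event 1: A_seq=258 A_ack=7197 B_seq=7197 B_ack=258
After event 2: A_seq=443 A_ack=7197 B_seq=7197 B_ack=258
After event 3: A_seq=587 A_ack=7197 B_seq=7197 B_ack=258

587 7197 7197 258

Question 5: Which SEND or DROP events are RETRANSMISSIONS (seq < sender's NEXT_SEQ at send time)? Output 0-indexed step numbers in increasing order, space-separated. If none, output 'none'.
Step 0: SEND seq=7000 -> fresh
Step 1: SEND seq=100 -> fresh
Step 2: DROP seq=258 -> fresh
Step 3: SEND seq=443 -> fresh
Step 4: SEND seq=258 -> retransmit
Step 5: SEND seq=587 -> fresh

Answer: 4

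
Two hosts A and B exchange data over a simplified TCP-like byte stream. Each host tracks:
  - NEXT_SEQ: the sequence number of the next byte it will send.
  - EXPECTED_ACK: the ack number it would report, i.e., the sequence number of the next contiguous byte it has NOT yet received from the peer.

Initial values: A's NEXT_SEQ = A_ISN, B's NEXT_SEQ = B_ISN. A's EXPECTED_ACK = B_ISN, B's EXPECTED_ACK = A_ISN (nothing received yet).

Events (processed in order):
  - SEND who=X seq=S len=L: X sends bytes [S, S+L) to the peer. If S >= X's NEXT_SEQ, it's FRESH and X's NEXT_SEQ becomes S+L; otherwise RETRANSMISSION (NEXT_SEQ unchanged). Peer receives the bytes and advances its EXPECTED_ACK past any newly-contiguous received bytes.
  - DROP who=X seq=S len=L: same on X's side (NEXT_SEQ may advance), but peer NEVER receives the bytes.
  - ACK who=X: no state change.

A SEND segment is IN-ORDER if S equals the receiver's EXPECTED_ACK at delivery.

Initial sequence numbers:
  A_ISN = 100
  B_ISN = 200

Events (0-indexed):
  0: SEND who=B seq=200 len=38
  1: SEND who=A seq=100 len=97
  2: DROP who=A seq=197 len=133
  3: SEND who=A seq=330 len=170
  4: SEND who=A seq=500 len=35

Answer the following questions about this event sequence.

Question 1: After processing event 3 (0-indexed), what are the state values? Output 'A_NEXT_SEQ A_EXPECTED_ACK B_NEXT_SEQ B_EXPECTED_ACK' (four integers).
After event 0: A_seq=100 A_ack=238 B_seq=238 B_ack=100
After event 1: A_seq=197 A_ack=238 B_seq=238 B_ack=197
After event 2: A_seq=330 A_ack=238 B_seq=238 B_ack=197
After event 3: A_seq=500 A_ack=238 B_seq=238 B_ack=197

500 238 238 197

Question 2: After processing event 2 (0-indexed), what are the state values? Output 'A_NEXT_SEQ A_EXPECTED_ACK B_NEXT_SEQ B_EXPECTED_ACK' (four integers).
After event 0: A_seq=100 A_ack=238 B_seq=238 B_ack=100
After event 1: A_seq=197 A_ack=238 B_seq=238 B_ack=197
After event 2: A_seq=330 A_ack=238 B_seq=238 B_ack=197

330 238 238 197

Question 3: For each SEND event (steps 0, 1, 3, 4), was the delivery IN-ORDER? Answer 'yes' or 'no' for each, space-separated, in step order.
Step 0: SEND seq=200 -> in-order
Step 1: SEND seq=100 -> in-order
Step 3: SEND seq=330 -> out-of-order
Step 4: SEND seq=500 -> out-of-order

Answer: yes yes no no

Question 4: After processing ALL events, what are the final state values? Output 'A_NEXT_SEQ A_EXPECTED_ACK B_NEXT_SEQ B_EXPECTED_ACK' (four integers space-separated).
Answer: 535 238 238 197

Derivation:
After event 0: A_seq=100 A_ack=238 B_seq=238 B_ack=100
After event 1: A_seq=197 A_ack=238 B_seq=238 B_ack=197
After event 2: A_seq=330 A_ack=238 B_seq=238 B_ack=197
After event 3: A_seq=500 A_ack=238 B_seq=238 B_ack=197
After event 4: A_seq=535 A_ack=238 B_seq=238 B_ack=197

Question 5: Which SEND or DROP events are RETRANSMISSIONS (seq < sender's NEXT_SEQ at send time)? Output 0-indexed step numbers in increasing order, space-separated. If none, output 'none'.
Answer: none

Derivation:
Step 0: SEND seq=200 -> fresh
Step 1: SEND seq=100 -> fresh
Step 2: DROP seq=197 -> fresh
Step 3: SEND seq=330 -> fresh
Step 4: SEND seq=500 -> fresh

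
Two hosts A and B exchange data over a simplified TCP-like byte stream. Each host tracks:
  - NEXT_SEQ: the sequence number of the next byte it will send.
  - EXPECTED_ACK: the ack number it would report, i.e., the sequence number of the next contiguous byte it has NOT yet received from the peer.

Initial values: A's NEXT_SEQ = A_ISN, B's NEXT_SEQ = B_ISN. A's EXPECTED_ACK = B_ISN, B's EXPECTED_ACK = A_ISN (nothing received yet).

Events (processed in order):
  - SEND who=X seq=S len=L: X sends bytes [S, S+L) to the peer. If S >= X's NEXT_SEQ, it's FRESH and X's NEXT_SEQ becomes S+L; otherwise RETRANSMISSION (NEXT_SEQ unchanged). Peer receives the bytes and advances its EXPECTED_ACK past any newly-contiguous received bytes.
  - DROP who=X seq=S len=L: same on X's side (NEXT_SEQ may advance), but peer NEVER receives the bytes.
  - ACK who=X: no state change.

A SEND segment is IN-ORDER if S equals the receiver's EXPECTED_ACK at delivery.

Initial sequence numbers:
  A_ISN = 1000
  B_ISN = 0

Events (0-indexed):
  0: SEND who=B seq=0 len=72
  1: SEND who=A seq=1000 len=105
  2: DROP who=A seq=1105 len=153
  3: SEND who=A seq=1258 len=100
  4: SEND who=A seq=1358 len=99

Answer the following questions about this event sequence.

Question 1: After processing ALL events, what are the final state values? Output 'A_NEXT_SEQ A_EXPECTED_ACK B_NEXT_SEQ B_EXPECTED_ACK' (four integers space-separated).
Answer: 1457 72 72 1105

Derivation:
After event 0: A_seq=1000 A_ack=72 B_seq=72 B_ack=1000
After event 1: A_seq=1105 A_ack=72 B_seq=72 B_ack=1105
After event 2: A_seq=1258 A_ack=72 B_seq=72 B_ack=1105
After event 3: A_seq=1358 A_ack=72 B_seq=72 B_ack=1105
After event 4: A_seq=1457 A_ack=72 B_seq=72 B_ack=1105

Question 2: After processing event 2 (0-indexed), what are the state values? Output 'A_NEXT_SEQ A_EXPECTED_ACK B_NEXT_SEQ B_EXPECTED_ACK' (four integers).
After event 0: A_seq=1000 A_ack=72 B_seq=72 B_ack=1000
After event 1: A_seq=1105 A_ack=72 B_seq=72 B_ack=1105
After event 2: A_seq=1258 A_ack=72 B_seq=72 B_ack=1105

1258 72 72 1105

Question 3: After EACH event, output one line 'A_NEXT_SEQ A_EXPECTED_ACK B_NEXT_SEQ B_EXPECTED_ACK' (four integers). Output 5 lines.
1000 72 72 1000
1105 72 72 1105
1258 72 72 1105
1358 72 72 1105
1457 72 72 1105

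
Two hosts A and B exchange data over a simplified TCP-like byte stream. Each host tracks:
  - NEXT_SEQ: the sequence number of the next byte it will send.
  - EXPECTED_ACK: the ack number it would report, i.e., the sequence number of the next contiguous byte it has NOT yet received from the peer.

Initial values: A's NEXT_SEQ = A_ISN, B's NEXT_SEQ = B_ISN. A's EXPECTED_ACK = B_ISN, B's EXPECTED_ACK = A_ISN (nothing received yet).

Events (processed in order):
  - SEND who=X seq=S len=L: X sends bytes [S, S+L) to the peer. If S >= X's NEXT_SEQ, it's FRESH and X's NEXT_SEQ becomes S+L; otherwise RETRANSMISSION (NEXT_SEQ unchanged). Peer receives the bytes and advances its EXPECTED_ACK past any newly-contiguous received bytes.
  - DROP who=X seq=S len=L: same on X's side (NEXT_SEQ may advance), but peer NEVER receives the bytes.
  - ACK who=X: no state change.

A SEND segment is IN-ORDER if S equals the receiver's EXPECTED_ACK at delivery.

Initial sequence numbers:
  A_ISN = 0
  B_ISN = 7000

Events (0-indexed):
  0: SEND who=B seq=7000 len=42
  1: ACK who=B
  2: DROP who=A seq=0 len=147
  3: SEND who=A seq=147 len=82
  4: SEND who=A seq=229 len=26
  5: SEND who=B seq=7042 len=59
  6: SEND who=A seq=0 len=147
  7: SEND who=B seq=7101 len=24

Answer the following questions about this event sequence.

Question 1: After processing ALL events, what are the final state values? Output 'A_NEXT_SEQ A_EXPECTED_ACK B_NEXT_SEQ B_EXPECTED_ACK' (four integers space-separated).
Answer: 255 7125 7125 255

Derivation:
After event 0: A_seq=0 A_ack=7042 B_seq=7042 B_ack=0
After event 1: A_seq=0 A_ack=7042 B_seq=7042 B_ack=0
After event 2: A_seq=147 A_ack=7042 B_seq=7042 B_ack=0
After event 3: A_seq=229 A_ack=7042 B_seq=7042 B_ack=0
After event 4: A_seq=255 A_ack=7042 B_seq=7042 B_ack=0
After event 5: A_seq=255 A_ack=7101 B_seq=7101 B_ack=0
After event 6: A_seq=255 A_ack=7101 B_seq=7101 B_ack=255
After event 7: A_seq=255 A_ack=7125 B_seq=7125 B_ack=255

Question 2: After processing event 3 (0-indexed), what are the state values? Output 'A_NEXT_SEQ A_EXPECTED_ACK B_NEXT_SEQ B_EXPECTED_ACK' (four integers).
After event 0: A_seq=0 A_ack=7042 B_seq=7042 B_ack=0
After event 1: A_seq=0 A_ack=7042 B_seq=7042 B_ack=0
After event 2: A_seq=147 A_ack=7042 B_seq=7042 B_ack=0
After event 3: A_seq=229 A_ack=7042 B_seq=7042 B_ack=0

229 7042 7042 0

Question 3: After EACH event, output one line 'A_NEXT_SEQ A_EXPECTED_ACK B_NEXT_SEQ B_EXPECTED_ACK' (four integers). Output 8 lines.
0 7042 7042 0
0 7042 7042 0
147 7042 7042 0
229 7042 7042 0
255 7042 7042 0
255 7101 7101 0
255 7101 7101 255
255 7125 7125 255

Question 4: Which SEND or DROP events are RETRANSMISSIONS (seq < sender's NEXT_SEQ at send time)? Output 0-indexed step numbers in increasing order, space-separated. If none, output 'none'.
Step 0: SEND seq=7000 -> fresh
Step 2: DROP seq=0 -> fresh
Step 3: SEND seq=147 -> fresh
Step 4: SEND seq=229 -> fresh
Step 5: SEND seq=7042 -> fresh
Step 6: SEND seq=0 -> retransmit
Step 7: SEND seq=7101 -> fresh

Answer: 6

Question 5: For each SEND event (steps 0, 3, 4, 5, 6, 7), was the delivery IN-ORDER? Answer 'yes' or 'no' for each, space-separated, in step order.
Answer: yes no no yes yes yes

Derivation:
Step 0: SEND seq=7000 -> in-order
Step 3: SEND seq=147 -> out-of-order
Step 4: SEND seq=229 -> out-of-order
Step 5: SEND seq=7042 -> in-order
Step 6: SEND seq=0 -> in-order
Step 7: SEND seq=7101 -> in-order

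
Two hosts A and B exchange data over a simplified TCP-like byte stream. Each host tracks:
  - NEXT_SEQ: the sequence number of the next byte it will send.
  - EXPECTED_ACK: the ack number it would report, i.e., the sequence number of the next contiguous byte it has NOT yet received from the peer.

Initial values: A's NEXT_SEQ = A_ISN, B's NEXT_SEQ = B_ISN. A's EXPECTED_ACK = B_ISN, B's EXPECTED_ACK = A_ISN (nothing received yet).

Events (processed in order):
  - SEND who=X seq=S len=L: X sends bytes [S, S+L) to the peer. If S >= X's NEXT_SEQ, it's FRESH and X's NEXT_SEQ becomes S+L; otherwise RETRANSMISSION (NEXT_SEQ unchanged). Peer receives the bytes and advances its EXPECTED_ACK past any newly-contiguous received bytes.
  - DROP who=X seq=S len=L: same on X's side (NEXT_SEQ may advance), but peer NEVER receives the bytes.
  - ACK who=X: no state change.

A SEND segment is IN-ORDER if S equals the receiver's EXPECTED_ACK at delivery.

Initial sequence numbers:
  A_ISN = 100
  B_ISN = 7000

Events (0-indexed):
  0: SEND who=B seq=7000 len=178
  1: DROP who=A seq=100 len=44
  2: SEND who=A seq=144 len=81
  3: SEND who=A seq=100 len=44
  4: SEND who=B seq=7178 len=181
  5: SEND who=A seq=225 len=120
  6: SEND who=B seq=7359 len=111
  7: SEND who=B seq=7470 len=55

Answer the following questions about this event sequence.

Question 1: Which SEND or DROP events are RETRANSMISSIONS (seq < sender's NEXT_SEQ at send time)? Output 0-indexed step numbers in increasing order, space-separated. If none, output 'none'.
Step 0: SEND seq=7000 -> fresh
Step 1: DROP seq=100 -> fresh
Step 2: SEND seq=144 -> fresh
Step 3: SEND seq=100 -> retransmit
Step 4: SEND seq=7178 -> fresh
Step 5: SEND seq=225 -> fresh
Step 6: SEND seq=7359 -> fresh
Step 7: SEND seq=7470 -> fresh

Answer: 3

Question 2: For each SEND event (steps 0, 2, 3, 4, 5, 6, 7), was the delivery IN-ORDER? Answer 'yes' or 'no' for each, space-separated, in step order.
Step 0: SEND seq=7000 -> in-order
Step 2: SEND seq=144 -> out-of-order
Step 3: SEND seq=100 -> in-order
Step 4: SEND seq=7178 -> in-order
Step 5: SEND seq=225 -> in-order
Step 6: SEND seq=7359 -> in-order
Step 7: SEND seq=7470 -> in-order

Answer: yes no yes yes yes yes yes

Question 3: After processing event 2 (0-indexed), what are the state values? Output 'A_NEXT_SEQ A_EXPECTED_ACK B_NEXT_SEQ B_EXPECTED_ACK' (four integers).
After event 0: A_seq=100 A_ack=7178 B_seq=7178 B_ack=100
After event 1: A_seq=144 A_ack=7178 B_seq=7178 B_ack=100
After event 2: A_seq=225 A_ack=7178 B_seq=7178 B_ack=100

225 7178 7178 100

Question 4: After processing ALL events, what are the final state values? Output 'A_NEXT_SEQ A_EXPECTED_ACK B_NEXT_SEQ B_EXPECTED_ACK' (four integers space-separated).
After event 0: A_seq=100 A_ack=7178 B_seq=7178 B_ack=100
After event 1: A_seq=144 A_ack=7178 B_seq=7178 B_ack=100
After event 2: A_seq=225 A_ack=7178 B_seq=7178 B_ack=100
After event 3: A_seq=225 A_ack=7178 B_seq=7178 B_ack=225
After event 4: A_seq=225 A_ack=7359 B_seq=7359 B_ack=225
After event 5: A_seq=345 A_ack=7359 B_seq=7359 B_ack=345
After event 6: A_seq=345 A_ack=7470 B_seq=7470 B_ack=345
After event 7: A_seq=345 A_ack=7525 B_seq=7525 B_ack=345

Answer: 345 7525 7525 345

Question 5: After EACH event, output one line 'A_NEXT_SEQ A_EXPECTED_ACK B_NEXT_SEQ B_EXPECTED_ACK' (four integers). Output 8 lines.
100 7178 7178 100
144 7178 7178 100
225 7178 7178 100
225 7178 7178 225
225 7359 7359 225
345 7359 7359 345
345 7470 7470 345
345 7525 7525 345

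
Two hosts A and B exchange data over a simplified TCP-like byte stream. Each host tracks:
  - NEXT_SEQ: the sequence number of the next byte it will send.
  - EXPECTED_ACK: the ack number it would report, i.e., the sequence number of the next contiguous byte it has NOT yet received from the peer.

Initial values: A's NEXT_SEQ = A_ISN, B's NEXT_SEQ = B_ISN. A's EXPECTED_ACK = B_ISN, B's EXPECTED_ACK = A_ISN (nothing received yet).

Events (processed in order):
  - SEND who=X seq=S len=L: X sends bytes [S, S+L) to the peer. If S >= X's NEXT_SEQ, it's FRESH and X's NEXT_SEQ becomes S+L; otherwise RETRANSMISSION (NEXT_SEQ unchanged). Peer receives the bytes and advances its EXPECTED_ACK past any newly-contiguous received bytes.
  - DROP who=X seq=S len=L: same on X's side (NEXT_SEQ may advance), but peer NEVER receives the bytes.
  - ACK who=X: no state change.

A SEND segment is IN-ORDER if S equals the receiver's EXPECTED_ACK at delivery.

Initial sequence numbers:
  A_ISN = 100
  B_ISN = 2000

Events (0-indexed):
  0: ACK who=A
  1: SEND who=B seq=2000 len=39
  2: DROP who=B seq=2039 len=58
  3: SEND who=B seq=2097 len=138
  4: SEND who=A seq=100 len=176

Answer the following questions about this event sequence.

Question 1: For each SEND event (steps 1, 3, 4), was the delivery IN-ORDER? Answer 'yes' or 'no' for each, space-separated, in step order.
Step 1: SEND seq=2000 -> in-order
Step 3: SEND seq=2097 -> out-of-order
Step 4: SEND seq=100 -> in-order

Answer: yes no yes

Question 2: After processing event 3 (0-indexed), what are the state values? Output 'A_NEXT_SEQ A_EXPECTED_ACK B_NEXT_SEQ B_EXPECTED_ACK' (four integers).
After event 0: A_seq=100 A_ack=2000 B_seq=2000 B_ack=100
After event 1: A_seq=100 A_ack=2039 B_seq=2039 B_ack=100
After event 2: A_seq=100 A_ack=2039 B_seq=2097 B_ack=100
After event 3: A_seq=100 A_ack=2039 B_seq=2235 B_ack=100

100 2039 2235 100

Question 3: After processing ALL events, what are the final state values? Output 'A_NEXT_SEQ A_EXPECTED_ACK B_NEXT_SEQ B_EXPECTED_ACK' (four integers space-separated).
After event 0: A_seq=100 A_ack=2000 B_seq=2000 B_ack=100
After event 1: A_seq=100 A_ack=2039 B_seq=2039 B_ack=100
After event 2: A_seq=100 A_ack=2039 B_seq=2097 B_ack=100
After event 3: A_seq=100 A_ack=2039 B_seq=2235 B_ack=100
After event 4: A_seq=276 A_ack=2039 B_seq=2235 B_ack=276

Answer: 276 2039 2235 276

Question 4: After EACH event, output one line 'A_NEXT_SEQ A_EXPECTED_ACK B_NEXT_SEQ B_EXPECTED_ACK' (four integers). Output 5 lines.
100 2000 2000 100
100 2039 2039 100
100 2039 2097 100
100 2039 2235 100
276 2039 2235 276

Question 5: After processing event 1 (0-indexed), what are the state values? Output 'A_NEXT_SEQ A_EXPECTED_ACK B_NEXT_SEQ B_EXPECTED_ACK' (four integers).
After event 0: A_seq=100 A_ack=2000 B_seq=2000 B_ack=100
After event 1: A_seq=100 A_ack=2039 B_seq=2039 B_ack=100

100 2039 2039 100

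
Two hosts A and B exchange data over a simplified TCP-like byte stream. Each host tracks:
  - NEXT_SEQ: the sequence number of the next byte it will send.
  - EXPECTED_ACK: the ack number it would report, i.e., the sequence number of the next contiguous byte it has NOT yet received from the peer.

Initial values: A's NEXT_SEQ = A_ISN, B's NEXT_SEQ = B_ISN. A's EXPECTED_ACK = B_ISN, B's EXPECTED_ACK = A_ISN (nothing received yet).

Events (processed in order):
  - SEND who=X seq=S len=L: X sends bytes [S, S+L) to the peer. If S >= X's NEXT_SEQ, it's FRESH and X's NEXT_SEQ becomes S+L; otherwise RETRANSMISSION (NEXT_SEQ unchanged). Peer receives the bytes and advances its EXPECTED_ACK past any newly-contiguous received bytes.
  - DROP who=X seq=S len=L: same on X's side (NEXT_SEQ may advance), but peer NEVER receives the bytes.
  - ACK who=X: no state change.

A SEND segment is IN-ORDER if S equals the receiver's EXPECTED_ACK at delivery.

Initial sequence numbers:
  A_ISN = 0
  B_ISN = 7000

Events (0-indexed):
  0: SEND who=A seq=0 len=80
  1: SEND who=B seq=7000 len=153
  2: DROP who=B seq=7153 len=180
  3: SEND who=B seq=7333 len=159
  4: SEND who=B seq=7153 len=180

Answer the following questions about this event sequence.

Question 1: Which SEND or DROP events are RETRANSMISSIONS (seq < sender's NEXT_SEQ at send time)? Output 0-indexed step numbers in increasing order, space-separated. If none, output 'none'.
Answer: 4

Derivation:
Step 0: SEND seq=0 -> fresh
Step 1: SEND seq=7000 -> fresh
Step 2: DROP seq=7153 -> fresh
Step 3: SEND seq=7333 -> fresh
Step 4: SEND seq=7153 -> retransmit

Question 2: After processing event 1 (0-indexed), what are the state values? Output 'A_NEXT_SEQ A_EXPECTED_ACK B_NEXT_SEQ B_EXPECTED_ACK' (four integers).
After event 0: A_seq=80 A_ack=7000 B_seq=7000 B_ack=80
After event 1: A_seq=80 A_ack=7153 B_seq=7153 B_ack=80

80 7153 7153 80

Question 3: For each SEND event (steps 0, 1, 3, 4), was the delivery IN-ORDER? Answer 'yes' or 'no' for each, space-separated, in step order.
Answer: yes yes no yes

Derivation:
Step 0: SEND seq=0 -> in-order
Step 1: SEND seq=7000 -> in-order
Step 3: SEND seq=7333 -> out-of-order
Step 4: SEND seq=7153 -> in-order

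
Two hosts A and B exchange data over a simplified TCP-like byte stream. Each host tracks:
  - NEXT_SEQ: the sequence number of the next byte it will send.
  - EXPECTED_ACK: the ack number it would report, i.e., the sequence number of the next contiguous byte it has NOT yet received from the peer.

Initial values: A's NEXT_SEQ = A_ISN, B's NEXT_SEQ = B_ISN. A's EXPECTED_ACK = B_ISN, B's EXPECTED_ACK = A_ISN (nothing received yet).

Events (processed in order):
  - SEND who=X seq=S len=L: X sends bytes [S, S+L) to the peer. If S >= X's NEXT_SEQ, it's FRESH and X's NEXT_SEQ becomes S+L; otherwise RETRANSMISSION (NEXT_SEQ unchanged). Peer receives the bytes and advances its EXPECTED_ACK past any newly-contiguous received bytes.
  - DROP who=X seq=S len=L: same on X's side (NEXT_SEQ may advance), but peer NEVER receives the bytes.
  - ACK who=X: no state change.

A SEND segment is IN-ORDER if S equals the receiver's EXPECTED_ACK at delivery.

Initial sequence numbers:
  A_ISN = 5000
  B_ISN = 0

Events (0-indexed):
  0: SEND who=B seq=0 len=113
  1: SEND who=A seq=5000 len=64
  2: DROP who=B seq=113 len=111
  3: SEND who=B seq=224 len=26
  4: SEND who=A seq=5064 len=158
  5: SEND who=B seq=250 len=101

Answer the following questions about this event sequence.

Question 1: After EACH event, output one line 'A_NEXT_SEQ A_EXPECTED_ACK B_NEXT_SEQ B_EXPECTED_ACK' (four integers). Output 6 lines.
5000 113 113 5000
5064 113 113 5064
5064 113 224 5064
5064 113 250 5064
5222 113 250 5222
5222 113 351 5222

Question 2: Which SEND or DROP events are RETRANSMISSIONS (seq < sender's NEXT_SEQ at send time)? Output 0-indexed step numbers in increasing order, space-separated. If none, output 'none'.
Step 0: SEND seq=0 -> fresh
Step 1: SEND seq=5000 -> fresh
Step 2: DROP seq=113 -> fresh
Step 3: SEND seq=224 -> fresh
Step 4: SEND seq=5064 -> fresh
Step 5: SEND seq=250 -> fresh

Answer: none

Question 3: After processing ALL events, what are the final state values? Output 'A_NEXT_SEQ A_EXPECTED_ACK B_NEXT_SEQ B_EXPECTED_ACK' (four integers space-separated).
After event 0: A_seq=5000 A_ack=113 B_seq=113 B_ack=5000
After event 1: A_seq=5064 A_ack=113 B_seq=113 B_ack=5064
After event 2: A_seq=5064 A_ack=113 B_seq=224 B_ack=5064
After event 3: A_seq=5064 A_ack=113 B_seq=250 B_ack=5064
After event 4: A_seq=5222 A_ack=113 B_seq=250 B_ack=5222
After event 5: A_seq=5222 A_ack=113 B_seq=351 B_ack=5222

Answer: 5222 113 351 5222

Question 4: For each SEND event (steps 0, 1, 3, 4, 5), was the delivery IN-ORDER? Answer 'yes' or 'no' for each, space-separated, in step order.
Answer: yes yes no yes no

Derivation:
Step 0: SEND seq=0 -> in-order
Step 1: SEND seq=5000 -> in-order
Step 3: SEND seq=224 -> out-of-order
Step 4: SEND seq=5064 -> in-order
Step 5: SEND seq=250 -> out-of-order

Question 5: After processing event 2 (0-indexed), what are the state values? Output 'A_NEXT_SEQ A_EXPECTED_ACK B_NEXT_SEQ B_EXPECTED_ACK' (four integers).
After event 0: A_seq=5000 A_ack=113 B_seq=113 B_ack=5000
After event 1: A_seq=5064 A_ack=113 B_seq=113 B_ack=5064
After event 2: A_seq=5064 A_ack=113 B_seq=224 B_ack=5064

5064 113 224 5064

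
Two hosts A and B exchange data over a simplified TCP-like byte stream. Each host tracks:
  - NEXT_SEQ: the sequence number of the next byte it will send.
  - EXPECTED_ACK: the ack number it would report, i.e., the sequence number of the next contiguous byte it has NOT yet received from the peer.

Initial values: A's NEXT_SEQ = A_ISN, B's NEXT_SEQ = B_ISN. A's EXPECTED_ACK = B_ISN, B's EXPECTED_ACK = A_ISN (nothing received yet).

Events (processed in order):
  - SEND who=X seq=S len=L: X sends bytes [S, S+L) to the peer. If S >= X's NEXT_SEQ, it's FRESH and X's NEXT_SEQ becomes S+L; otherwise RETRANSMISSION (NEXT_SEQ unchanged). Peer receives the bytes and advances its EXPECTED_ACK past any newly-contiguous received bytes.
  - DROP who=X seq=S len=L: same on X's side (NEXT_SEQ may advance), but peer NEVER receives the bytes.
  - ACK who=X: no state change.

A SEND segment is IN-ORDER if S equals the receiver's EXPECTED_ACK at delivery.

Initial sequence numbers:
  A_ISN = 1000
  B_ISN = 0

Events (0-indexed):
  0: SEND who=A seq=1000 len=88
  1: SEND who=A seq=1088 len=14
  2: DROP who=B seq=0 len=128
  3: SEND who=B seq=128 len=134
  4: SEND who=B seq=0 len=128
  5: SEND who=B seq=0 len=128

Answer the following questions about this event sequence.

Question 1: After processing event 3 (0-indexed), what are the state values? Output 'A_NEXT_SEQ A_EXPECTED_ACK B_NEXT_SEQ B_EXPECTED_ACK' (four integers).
After event 0: A_seq=1088 A_ack=0 B_seq=0 B_ack=1088
After event 1: A_seq=1102 A_ack=0 B_seq=0 B_ack=1102
After event 2: A_seq=1102 A_ack=0 B_seq=128 B_ack=1102
After event 3: A_seq=1102 A_ack=0 B_seq=262 B_ack=1102

1102 0 262 1102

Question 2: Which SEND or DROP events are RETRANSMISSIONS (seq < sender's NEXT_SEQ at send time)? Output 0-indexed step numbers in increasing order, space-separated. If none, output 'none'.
Answer: 4 5

Derivation:
Step 0: SEND seq=1000 -> fresh
Step 1: SEND seq=1088 -> fresh
Step 2: DROP seq=0 -> fresh
Step 3: SEND seq=128 -> fresh
Step 4: SEND seq=0 -> retransmit
Step 5: SEND seq=0 -> retransmit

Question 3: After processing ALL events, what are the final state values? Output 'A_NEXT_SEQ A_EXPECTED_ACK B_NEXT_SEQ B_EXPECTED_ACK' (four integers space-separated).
After event 0: A_seq=1088 A_ack=0 B_seq=0 B_ack=1088
After event 1: A_seq=1102 A_ack=0 B_seq=0 B_ack=1102
After event 2: A_seq=1102 A_ack=0 B_seq=128 B_ack=1102
After event 3: A_seq=1102 A_ack=0 B_seq=262 B_ack=1102
After event 4: A_seq=1102 A_ack=262 B_seq=262 B_ack=1102
After event 5: A_seq=1102 A_ack=262 B_seq=262 B_ack=1102

Answer: 1102 262 262 1102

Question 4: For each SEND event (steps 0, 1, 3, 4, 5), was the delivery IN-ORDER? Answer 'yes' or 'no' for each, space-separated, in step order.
Step 0: SEND seq=1000 -> in-order
Step 1: SEND seq=1088 -> in-order
Step 3: SEND seq=128 -> out-of-order
Step 4: SEND seq=0 -> in-order
Step 5: SEND seq=0 -> out-of-order

Answer: yes yes no yes no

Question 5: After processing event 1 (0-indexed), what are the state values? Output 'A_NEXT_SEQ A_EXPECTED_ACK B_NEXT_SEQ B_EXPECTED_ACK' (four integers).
After event 0: A_seq=1088 A_ack=0 B_seq=0 B_ack=1088
After event 1: A_seq=1102 A_ack=0 B_seq=0 B_ack=1102

1102 0 0 1102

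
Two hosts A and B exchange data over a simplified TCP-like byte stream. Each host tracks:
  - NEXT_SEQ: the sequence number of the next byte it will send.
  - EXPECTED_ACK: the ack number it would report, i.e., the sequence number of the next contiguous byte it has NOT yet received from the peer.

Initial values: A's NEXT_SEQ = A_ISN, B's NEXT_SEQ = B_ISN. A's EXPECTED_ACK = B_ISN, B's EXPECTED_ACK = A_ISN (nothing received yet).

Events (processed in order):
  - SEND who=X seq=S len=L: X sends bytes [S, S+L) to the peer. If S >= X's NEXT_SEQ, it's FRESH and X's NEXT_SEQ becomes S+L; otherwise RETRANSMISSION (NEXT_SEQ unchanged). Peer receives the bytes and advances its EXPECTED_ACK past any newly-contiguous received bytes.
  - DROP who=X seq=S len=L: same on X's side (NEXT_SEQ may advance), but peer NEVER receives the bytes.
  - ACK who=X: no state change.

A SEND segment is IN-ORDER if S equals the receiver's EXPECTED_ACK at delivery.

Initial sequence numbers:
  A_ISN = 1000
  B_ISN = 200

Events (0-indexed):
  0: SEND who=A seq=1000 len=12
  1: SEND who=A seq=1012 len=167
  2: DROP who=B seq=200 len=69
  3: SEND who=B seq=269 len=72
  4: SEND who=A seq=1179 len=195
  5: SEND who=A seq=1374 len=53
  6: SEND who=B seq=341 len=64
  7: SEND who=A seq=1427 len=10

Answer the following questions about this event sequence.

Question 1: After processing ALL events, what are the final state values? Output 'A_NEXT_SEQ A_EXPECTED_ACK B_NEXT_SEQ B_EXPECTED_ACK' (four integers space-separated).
After event 0: A_seq=1012 A_ack=200 B_seq=200 B_ack=1012
After event 1: A_seq=1179 A_ack=200 B_seq=200 B_ack=1179
After event 2: A_seq=1179 A_ack=200 B_seq=269 B_ack=1179
After event 3: A_seq=1179 A_ack=200 B_seq=341 B_ack=1179
After event 4: A_seq=1374 A_ack=200 B_seq=341 B_ack=1374
After event 5: A_seq=1427 A_ack=200 B_seq=341 B_ack=1427
After event 6: A_seq=1427 A_ack=200 B_seq=405 B_ack=1427
After event 7: A_seq=1437 A_ack=200 B_seq=405 B_ack=1437

Answer: 1437 200 405 1437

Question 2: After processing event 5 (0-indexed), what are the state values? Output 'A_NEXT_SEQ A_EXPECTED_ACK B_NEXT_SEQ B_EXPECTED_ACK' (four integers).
After event 0: A_seq=1012 A_ack=200 B_seq=200 B_ack=1012
After event 1: A_seq=1179 A_ack=200 B_seq=200 B_ack=1179
After event 2: A_seq=1179 A_ack=200 B_seq=269 B_ack=1179
After event 3: A_seq=1179 A_ack=200 B_seq=341 B_ack=1179
After event 4: A_seq=1374 A_ack=200 B_seq=341 B_ack=1374
After event 5: A_seq=1427 A_ack=200 B_seq=341 B_ack=1427

1427 200 341 1427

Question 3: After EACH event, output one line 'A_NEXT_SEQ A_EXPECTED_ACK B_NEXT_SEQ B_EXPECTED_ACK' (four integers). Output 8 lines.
1012 200 200 1012
1179 200 200 1179
1179 200 269 1179
1179 200 341 1179
1374 200 341 1374
1427 200 341 1427
1427 200 405 1427
1437 200 405 1437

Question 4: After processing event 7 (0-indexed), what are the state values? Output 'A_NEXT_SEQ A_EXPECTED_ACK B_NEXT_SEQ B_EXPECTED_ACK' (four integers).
After event 0: A_seq=1012 A_ack=200 B_seq=200 B_ack=1012
After event 1: A_seq=1179 A_ack=200 B_seq=200 B_ack=1179
After event 2: A_seq=1179 A_ack=200 B_seq=269 B_ack=1179
After event 3: A_seq=1179 A_ack=200 B_seq=341 B_ack=1179
After event 4: A_seq=1374 A_ack=200 B_seq=341 B_ack=1374
After event 5: A_seq=1427 A_ack=200 B_seq=341 B_ack=1427
After event 6: A_seq=1427 A_ack=200 B_seq=405 B_ack=1427
After event 7: A_seq=1437 A_ack=200 B_seq=405 B_ack=1437

1437 200 405 1437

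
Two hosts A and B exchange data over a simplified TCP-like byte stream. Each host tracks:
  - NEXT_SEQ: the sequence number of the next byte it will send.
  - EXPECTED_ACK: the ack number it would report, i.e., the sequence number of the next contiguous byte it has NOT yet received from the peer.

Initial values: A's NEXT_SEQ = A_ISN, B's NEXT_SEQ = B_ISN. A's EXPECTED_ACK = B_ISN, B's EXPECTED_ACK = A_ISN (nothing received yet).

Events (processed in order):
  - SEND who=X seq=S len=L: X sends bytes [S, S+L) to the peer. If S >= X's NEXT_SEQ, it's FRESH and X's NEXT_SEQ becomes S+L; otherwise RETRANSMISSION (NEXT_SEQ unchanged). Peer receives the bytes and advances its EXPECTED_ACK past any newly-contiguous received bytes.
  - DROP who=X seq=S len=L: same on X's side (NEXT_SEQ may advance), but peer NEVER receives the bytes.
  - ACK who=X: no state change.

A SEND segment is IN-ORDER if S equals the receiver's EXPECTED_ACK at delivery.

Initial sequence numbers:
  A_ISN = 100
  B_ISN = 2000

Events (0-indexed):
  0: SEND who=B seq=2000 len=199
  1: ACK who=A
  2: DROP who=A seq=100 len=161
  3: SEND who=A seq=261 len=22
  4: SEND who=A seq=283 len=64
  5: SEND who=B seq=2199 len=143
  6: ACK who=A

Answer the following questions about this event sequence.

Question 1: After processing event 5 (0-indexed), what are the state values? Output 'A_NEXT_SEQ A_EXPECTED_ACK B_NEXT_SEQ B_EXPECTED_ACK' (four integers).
After event 0: A_seq=100 A_ack=2199 B_seq=2199 B_ack=100
After event 1: A_seq=100 A_ack=2199 B_seq=2199 B_ack=100
After event 2: A_seq=261 A_ack=2199 B_seq=2199 B_ack=100
After event 3: A_seq=283 A_ack=2199 B_seq=2199 B_ack=100
After event 4: A_seq=347 A_ack=2199 B_seq=2199 B_ack=100
After event 5: A_seq=347 A_ack=2342 B_seq=2342 B_ack=100

347 2342 2342 100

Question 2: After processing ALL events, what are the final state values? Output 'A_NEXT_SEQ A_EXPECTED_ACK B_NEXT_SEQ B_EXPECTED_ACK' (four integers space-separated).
After event 0: A_seq=100 A_ack=2199 B_seq=2199 B_ack=100
After event 1: A_seq=100 A_ack=2199 B_seq=2199 B_ack=100
After event 2: A_seq=261 A_ack=2199 B_seq=2199 B_ack=100
After event 3: A_seq=283 A_ack=2199 B_seq=2199 B_ack=100
After event 4: A_seq=347 A_ack=2199 B_seq=2199 B_ack=100
After event 5: A_seq=347 A_ack=2342 B_seq=2342 B_ack=100
After event 6: A_seq=347 A_ack=2342 B_seq=2342 B_ack=100

Answer: 347 2342 2342 100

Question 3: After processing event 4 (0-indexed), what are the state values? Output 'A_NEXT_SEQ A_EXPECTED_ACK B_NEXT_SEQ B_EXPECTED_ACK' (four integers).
After event 0: A_seq=100 A_ack=2199 B_seq=2199 B_ack=100
After event 1: A_seq=100 A_ack=2199 B_seq=2199 B_ack=100
After event 2: A_seq=261 A_ack=2199 B_seq=2199 B_ack=100
After event 3: A_seq=283 A_ack=2199 B_seq=2199 B_ack=100
After event 4: A_seq=347 A_ack=2199 B_seq=2199 B_ack=100

347 2199 2199 100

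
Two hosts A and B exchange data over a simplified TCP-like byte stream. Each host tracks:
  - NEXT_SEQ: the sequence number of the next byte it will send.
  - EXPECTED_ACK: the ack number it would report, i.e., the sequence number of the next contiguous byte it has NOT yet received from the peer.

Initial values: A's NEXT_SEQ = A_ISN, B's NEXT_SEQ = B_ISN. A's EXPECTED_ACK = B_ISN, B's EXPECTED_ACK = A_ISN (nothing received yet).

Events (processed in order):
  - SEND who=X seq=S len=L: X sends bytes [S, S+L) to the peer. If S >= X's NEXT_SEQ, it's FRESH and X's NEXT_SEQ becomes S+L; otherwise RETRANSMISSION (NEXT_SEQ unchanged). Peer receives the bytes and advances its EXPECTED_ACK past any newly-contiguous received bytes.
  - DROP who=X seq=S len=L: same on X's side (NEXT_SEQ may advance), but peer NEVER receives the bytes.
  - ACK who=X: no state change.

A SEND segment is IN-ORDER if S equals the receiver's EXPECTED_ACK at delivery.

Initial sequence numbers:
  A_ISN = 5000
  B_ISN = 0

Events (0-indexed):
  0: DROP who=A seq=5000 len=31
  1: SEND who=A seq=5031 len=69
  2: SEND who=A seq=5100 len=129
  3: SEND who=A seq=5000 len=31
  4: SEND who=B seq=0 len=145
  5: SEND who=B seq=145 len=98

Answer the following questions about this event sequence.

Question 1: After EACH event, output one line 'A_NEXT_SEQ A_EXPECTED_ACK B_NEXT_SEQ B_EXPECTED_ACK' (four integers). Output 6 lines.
5031 0 0 5000
5100 0 0 5000
5229 0 0 5000
5229 0 0 5229
5229 145 145 5229
5229 243 243 5229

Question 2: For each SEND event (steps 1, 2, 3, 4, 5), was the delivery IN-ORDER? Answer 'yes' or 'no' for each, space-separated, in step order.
Answer: no no yes yes yes

Derivation:
Step 1: SEND seq=5031 -> out-of-order
Step 2: SEND seq=5100 -> out-of-order
Step 3: SEND seq=5000 -> in-order
Step 4: SEND seq=0 -> in-order
Step 5: SEND seq=145 -> in-order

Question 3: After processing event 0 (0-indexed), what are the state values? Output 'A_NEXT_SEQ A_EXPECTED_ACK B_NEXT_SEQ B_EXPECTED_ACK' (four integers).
After event 0: A_seq=5031 A_ack=0 B_seq=0 B_ack=5000

5031 0 0 5000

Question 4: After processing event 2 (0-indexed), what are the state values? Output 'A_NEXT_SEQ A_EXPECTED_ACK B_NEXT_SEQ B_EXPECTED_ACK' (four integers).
After event 0: A_seq=5031 A_ack=0 B_seq=0 B_ack=5000
After event 1: A_seq=5100 A_ack=0 B_seq=0 B_ack=5000
After event 2: A_seq=5229 A_ack=0 B_seq=0 B_ack=5000

5229 0 0 5000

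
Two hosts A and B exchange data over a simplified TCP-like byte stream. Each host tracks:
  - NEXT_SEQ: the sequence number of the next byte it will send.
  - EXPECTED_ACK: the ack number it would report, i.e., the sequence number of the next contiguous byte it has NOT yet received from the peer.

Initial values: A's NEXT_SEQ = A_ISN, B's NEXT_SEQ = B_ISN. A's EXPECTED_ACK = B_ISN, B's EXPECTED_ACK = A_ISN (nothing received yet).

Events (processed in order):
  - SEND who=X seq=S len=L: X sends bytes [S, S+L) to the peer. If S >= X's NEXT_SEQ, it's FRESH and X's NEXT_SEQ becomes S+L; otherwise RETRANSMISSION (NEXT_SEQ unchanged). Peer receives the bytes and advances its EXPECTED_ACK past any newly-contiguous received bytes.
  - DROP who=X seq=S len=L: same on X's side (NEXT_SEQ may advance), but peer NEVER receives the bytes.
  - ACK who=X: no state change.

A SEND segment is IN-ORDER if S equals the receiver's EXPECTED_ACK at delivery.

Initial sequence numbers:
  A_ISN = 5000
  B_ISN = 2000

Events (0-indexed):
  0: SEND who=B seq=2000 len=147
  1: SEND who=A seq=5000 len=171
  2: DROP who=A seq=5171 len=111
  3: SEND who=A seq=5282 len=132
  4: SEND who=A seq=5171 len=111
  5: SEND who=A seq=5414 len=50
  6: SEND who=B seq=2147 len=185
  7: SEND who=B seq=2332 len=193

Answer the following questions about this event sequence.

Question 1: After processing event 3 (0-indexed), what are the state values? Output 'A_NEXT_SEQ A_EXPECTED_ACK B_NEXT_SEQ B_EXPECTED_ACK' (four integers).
After event 0: A_seq=5000 A_ack=2147 B_seq=2147 B_ack=5000
After event 1: A_seq=5171 A_ack=2147 B_seq=2147 B_ack=5171
After event 2: A_seq=5282 A_ack=2147 B_seq=2147 B_ack=5171
After event 3: A_seq=5414 A_ack=2147 B_seq=2147 B_ack=5171

5414 2147 2147 5171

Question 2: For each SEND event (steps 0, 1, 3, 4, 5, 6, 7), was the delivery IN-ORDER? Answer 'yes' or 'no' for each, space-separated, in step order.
Step 0: SEND seq=2000 -> in-order
Step 1: SEND seq=5000 -> in-order
Step 3: SEND seq=5282 -> out-of-order
Step 4: SEND seq=5171 -> in-order
Step 5: SEND seq=5414 -> in-order
Step 6: SEND seq=2147 -> in-order
Step 7: SEND seq=2332 -> in-order

Answer: yes yes no yes yes yes yes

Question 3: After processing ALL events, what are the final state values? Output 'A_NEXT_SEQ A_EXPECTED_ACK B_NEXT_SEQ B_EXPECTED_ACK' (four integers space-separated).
Answer: 5464 2525 2525 5464

Derivation:
After event 0: A_seq=5000 A_ack=2147 B_seq=2147 B_ack=5000
After event 1: A_seq=5171 A_ack=2147 B_seq=2147 B_ack=5171
After event 2: A_seq=5282 A_ack=2147 B_seq=2147 B_ack=5171
After event 3: A_seq=5414 A_ack=2147 B_seq=2147 B_ack=5171
After event 4: A_seq=5414 A_ack=2147 B_seq=2147 B_ack=5414
After event 5: A_seq=5464 A_ack=2147 B_seq=2147 B_ack=5464
After event 6: A_seq=5464 A_ack=2332 B_seq=2332 B_ack=5464
After event 7: A_seq=5464 A_ack=2525 B_seq=2525 B_ack=5464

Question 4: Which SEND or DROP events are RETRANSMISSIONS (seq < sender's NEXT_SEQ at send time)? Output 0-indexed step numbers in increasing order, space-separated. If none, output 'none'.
Answer: 4

Derivation:
Step 0: SEND seq=2000 -> fresh
Step 1: SEND seq=5000 -> fresh
Step 2: DROP seq=5171 -> fresh
Step 3: SEND seq=5282 -> fresh
Step 4: SEND seq=5171 -> retransmit
Step 5: SEND seq=5414 -> fresh
Step 6: SEND seq=2147 -> fresh
Step 7: SEND seq=2332 -> fresh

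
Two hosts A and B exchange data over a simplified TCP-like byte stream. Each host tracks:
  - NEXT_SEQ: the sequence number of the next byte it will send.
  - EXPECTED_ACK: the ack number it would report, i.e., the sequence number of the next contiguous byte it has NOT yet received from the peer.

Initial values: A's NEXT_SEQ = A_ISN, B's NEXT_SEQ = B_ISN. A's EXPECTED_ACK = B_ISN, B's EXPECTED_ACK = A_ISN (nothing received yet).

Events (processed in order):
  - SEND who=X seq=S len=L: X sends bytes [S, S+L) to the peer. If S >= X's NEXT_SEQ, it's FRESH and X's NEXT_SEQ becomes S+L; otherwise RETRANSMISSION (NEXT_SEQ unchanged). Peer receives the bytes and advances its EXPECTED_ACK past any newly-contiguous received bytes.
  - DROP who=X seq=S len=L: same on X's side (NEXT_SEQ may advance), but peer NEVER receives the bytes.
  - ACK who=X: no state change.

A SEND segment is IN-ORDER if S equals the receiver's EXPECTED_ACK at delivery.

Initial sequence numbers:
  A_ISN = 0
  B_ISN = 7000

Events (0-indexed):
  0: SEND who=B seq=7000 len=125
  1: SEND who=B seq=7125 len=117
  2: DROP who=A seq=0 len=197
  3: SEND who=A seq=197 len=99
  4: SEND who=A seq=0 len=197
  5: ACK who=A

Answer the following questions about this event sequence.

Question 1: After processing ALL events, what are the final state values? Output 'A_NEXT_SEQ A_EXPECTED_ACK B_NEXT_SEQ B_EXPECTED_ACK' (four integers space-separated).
Answer: 296 7242 7242 296

Derivation:
After event 0: A_seq=0 A_ack=7125 B_seq=7125 B_ack=0
After event 1: A_seq=0 A_ack=7242 B_seq=7242 B_ack=0
After event 2: A_seq=197 A_ack=7242 B_seq=7242 B_ack=0
After event 3: A_seq=296 A_ack=7242 B_seq=7242 B_ack=0
After event 4: A_seq=296 A_ack=7242 B_seq=7242 B_ack=296
After event 5: A_seq=296 A_ack=7242 B_seq=7242 B_ack=296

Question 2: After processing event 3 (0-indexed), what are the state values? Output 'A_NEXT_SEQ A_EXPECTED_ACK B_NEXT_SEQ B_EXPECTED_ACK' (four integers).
After event 0: A_seq=0 A_ack=7125 B_seq=7125 B_ack=0
After event 1: A_seq=0 A_ack=7242 B_seq=7242 B_ack=0
After event 2: A_seq=197 A_ack=7242 B_seq=7242 B_ack=0
After event 3: A_seq=296 A_ack=7242 B_seq=7242 B_ack=0

296 7242 7242 0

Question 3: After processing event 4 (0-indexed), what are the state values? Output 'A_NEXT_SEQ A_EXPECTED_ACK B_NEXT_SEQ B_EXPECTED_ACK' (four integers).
After event 0: A_seq=0 A_ack=7125 B_seq=7125 B_ack=0
After event 1: A_seq=0 A_ack=7242 B_seq=7242 B_ack=0
After event 2: A_seq=197 A_ack=7242 B_seq=7242 B_ack=0
After event 3: A_seq=296 A_ack=7242 B_seq=7242 B_ack=0
After event 4: A_seq=296 A_ack=7242 B_seq=7242 B_ack=296

296 7242 7242 296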